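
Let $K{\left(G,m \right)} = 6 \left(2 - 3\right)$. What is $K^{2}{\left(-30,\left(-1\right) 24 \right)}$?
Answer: $36$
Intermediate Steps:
$K{\left(G,m \right)} = -6$ ($K{\left(G,m \right)} = 6 \left(-1\right) = -6$)
$K^{2}{\left(-30,\left(-1\right) 24 \right)} = \left(-6\right)^{2} = 36$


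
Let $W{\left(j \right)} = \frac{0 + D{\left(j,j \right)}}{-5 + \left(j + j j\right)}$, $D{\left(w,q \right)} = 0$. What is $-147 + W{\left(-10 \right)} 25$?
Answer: $-147$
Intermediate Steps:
$W{\left(j \right)} = 0$ ($W{\left(j \right)} = \frac{0 + 0}{-5 + \left(j + j j\right)} = \frac{0}{-5 + \left(j + j^{2}\right)} = \frac{0}{-5 + j + j^{2}} = 0$)
$-147 + W{\left(-10 \right)} 25 = -147 + 0 \cdot 25 = -147 + 0 = -147$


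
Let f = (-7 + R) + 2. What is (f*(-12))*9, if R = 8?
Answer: -324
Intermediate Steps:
f = 3 (f = (-7 + 8) + 2 = 1 + 2 = 3)
(f*(-12))*9 = (3*(-12))*9 = -36*9 = -324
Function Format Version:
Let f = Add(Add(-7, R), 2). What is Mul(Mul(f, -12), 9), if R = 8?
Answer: -324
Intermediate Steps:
f = 3 (f = Add(Add(-7, 8), 2) = Add(1, 2) = 3)
Mul(Mul(f, -12), 9) = Mul(Mul(3, -12), 9) = Mul(-36, 9) = -324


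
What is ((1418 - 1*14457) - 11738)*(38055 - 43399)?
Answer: 132408288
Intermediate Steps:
((1418 - 1*14457) - 11738)*(38055 - 43399) = ((1418 - 14457) - 11738)*(-5344) = (-13039 - 11738)*(-5344) = -24777*(-5344) = 132408288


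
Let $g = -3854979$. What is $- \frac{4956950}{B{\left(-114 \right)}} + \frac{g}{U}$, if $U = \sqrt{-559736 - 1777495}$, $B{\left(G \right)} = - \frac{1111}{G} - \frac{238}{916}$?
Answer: $- \frac{32351534175}{61909} + \frac{1284993 i \sqrt{2337231}}{779077} \approx -5.2257 \cdot 10^{5} + 2521.6 i$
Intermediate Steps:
$B{\left(G \right)} = - \frac{119}{458} - \frac{1111}{G}$ ($B{\left(G \right)} = - \frac{1111}{G} - \frac{119}{458} = - \frac{119}{458} - \frac{1111}{G}$)
$U = i \sqrt{2337231}$ ($U = \sqrt{-2337231} = i \sqrt{2337231} \approx 1528.8 i$)
$- \frac{4956950}{B{\left(-114 \right)}} + \frac{g}{U} = - \frac{4956950}{- \frac{119}{458} - \frac{1111}{-114}} - \frac{3854979}{i \sqrt{2337231}} = - \frac{4956950}{- \frac{119}{458} - - \frac{1111}{114}} - 3854979 \left(- \frac{i \sqrt{2337231}}{2337231}\right) = - \frac{4956950}{- \frac{119}{458} + \frac{1111}{114}} + \frac{1284993 i \sqrt{2337231}}{779077} = - \frac{4956950}{\frac{123818}{13053}} + \frac{1284993 i \sqrt{2337231}}{779077} = \left(-4956950\right) \frac{13053}{123818} + \frac{1284993 i \sqrt{2337231}}{779077} = - \frac{32351534175}{61909} + \frac{1284993 i \sqrt{2337231}}{779077}$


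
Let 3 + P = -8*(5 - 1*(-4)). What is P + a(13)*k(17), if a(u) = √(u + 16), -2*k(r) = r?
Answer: -75 - 17*√29/2 ≈ -120.77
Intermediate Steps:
k(r) = -r/2
a(u) = √(16 + u)
P = -75 (P = -3 - 8*(5 - 1*(-4)) = -3 - 8*(5 + 4) = -3 - 8*9 = -3 - 72 = -75)
P + a(13)*k(17) = -75 + √(16 + 13)*(-½*17) = -75 + √29*(-17/2) = -75 - 17*√29/2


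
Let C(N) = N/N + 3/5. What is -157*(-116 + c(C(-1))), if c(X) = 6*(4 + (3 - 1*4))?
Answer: 15386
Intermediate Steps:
C(N) = 8/5 (C(N) = 1 + 3*(⅕) = 1 + ⅗ = 8/5)
c(X) = 18 (c(X) = 6*(4 + (3 - 4)) = 6*(4 - 1) = 6*3 = 18)
-157*(-116 + c(C(-1))) = -157*(-116 + 18) = -157*(-98) = 15386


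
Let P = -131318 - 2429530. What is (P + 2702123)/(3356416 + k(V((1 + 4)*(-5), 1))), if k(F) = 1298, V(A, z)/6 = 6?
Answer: 141275/3357714 ≈ 0.042075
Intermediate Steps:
V(A, z) = 36 (V(A, z) = 6*6 = 36)
P = -2560848
(P + 2702123)/(3356416 + k(V((1 + 4)*(-5), 1))) = (-2560848 + 2702123)/(3356416 + 1298) = 141275/3357714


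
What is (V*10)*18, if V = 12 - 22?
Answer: -1800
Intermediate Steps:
V = -10
(V*10)*18 = -10*10*18 = -100*18 = -1800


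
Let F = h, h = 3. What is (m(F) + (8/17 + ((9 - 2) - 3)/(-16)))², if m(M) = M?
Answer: 47961/4624 ≈ 10.372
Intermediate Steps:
F = 3
(m(F) + (8/17 + ((9 - 2) - 3)/(-16)))² = (3 + (8/17 + ((9 - 2) - 3)/(-16)))² = (3 + (8*(1/17) + (7 - 3)*(-1/16)))² = (3 + (8/17 + 4*(-1/16)))² = (3 + (8/17 - ¼))² = (3 + 15/68)² = (219/68)² = 47961/4624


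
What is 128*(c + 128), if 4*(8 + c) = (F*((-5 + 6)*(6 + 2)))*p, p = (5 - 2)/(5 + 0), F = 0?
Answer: 15360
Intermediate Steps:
p = ⅗ (p = 3/5 = 3*(⅕) = ⅗ ≈ 0.60000)
c = -8 (c = -8 + ((0*((-5 + 6)*(6 + 2)))*(⅗))/4 = -8 + ((0*(1*8))*(⅗))/4 = -8 + ((0*8)*(⅗))/4 = -8 + (0*(⅗))/4 = -8 + (¼)*0 = -8 + 0 = -8)
128*(c + 128) = 128*(-8 + 128) = 128*120 = 15360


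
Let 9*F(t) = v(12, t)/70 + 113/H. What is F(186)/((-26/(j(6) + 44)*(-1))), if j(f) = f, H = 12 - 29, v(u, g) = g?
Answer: -11870/13923 ≈ -0.85255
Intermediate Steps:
H = -17
F(t) = -113/153 + t/630 (F(t) = (t/70 + 113/(-17))/9 = (t*(1/70) + 113*(-1/17))/9 = (t/70 - 113/17)/9 = (-113/17 + t/70)/9 = -113/153 + t/630)
F(186)/((-26/(j(6) + 44)*(-1))) = (-113/153 + (1/630)*186)/((-26/(6 + 44)*(-1))) = (-113/153 + 31/105)/((-26/50*(-1))) = -2374/(5355*(-26*1/50*(-1))) = -2374/(5355*((-13/25*(-1)))) = -2374/(5355*13/25) = -2374/5355*25/13 = -11870/13923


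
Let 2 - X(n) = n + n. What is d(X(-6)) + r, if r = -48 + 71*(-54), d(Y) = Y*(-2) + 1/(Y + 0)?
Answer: -54739/14 ≈ -3909.9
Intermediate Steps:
X(n) = 2 - 2*n (X(n) = 2 - (n + n) = 2 - 2*n)
d(Y) = 1/Y - 2*Y (d(Y) = -2*Y + 1/Y = 1/Y - 2*Y)
r = -3882 (r = -48 - 3834 = -3882)
d(X(-6)) + r = (1/(2 - 2*(-6)) - 2*(2 - 2*(-6))) - 3882 = (1/(2 + 12) - 2*(2 + 12)) - 3882 = (1/14 - 2*14) - 3882 = (1/14 - 28) - 3882 = -391/14 - 3882 = -54739/14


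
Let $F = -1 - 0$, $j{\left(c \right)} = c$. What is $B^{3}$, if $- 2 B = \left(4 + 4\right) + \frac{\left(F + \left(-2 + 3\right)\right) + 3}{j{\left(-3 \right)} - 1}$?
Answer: $- \frac{24389}{512} \approx -47.635$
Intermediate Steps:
$F = -1$ ($F = -1 + 0 = -1$)
$B = - \frac{29}{8}$ ($B = - \frac{\left(4 + 4\right) + \frac{\left(-1 + \left(-2 + 3\right)\right) + 3}{-3 - 1}}{2} = - \frac{8 + \frac{\left(-1 + 1\right) + 3}{-4}}{2} = - \frac{8 + \left(0 + 3\right) \left(- \frac{1}{4}\right)}{2} = - \frac{8 + 3 \left(- \frac{1}{4}\right)}{2} = - \frac{8 - \frac{3}{4}}{2} = \left(- \frac{1}{2}\right) \frac{29}{4} = - \frac{29}{8} \approx -3.625$)
$B^{3} = \left(- \frac{29}{8}\right)^{3} = - \frac{24389}{512}$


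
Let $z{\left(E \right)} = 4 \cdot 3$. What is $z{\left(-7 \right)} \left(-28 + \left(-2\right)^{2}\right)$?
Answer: $-288$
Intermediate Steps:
$z{\left(E \right)} = 12$
$z{\left(-7 \right)} \left(-28 + \left(-2\right)^{2}\right) = 12 \left(-28 + \left(-2\right)^{2}\right) = 12 \left(-28 + 4\right) = 12 \left(-24\right) = -288$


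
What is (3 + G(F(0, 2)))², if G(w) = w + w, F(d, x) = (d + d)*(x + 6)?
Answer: 9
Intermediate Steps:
F(d, x) = 2*d*(6 + x) (F(d, x) = (2*d)*(6 + x) = 2*d*(6 + x))
G(w) = 2*w
(3 + G(F(0, 2)))² = (3 + 2*(2*0*(6 + 2)))² = (3 + 2*(2*0*8))² = (3 + 2*0)² = (3 + 0)² = 3² = 9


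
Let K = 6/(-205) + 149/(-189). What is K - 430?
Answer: -16692029/38745 ≈ -430.82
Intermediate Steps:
K = -31679/38745 (K = 6*(-1/205) + 149*(-1/189) = -6/205 - 149/189 = -31679/38745 ≈ -0.81763)
K - 430 = -31679/38745 - 430 = -16692029/38745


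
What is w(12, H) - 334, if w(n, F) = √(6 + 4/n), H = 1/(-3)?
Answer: -334 + √57/3 ≈ -331.48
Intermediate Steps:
H = -⅓ ≈ -0.33333
w(12, H) - 334 = √(6 + 4/12) - 334 = √(6 + 4*(1/12)) - 334 = √(6 + ⅓) - 334 = √(19/3) - 334 = √57/3 - 334 = -334 + √57/3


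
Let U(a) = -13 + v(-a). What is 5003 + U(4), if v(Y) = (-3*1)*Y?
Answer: 5002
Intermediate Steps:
v(Y) = -3*Y
U(a) = -13 + 3*a (U(a) = -13 - (-3)*a = -13 + 3*a)
5003 + U(4) = 5003 + (-13 + 3*4) = 5003 + (-13 + 12) = 5003 - 1 = 5002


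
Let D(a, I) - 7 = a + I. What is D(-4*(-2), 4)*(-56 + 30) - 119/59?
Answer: -29265/59 ≈ -496.02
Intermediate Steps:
D(a, I) = 7 + I + a (D(a, I) = 7 + (a + I) = 7 + (I + a) = 7 + I + a)
D(-4*(-2), 4)*(-56 + 30) - 119/59 = (7 + 4 - 4*(-2))*(-56 + 30) - 119/59 = (7 + 4 + 8)*(-26) - 119*1/59 = 19*(-26) - 119/59 = -494 - 119/59 = -29265/59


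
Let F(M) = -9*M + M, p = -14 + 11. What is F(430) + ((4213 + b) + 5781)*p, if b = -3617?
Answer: -22571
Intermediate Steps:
p = -3
F(M) = -8*M
F(430) + ((4213 + b) + 5781)*p = -8*430 + ((4213 - 3617) + 5781)*(-3) = -3440 + (596 + 5781)*(-3) = -3440 + 6377*(-3) = -3440 - 19131 = -22571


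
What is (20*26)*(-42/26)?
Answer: -840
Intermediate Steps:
(20*26)*(-42/26) = 520*(-42*1/26) = 520*(-21/13) = -840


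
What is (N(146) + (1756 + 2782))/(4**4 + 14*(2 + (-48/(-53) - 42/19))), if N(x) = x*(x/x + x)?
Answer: 251750/2573 ≈ 97.843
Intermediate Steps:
N(x) = x*(1 + x)
(N(146) + (1756 + 2782))/(4**4 + 14*(2 + (-48/(-53) - 42/19))) = (146*(1 + 146) + (1756 + 2782))/(4**4 + 14*(2 + (-48/(-53) - 42/19))) = (146*147 + 4538)/(256 + 14*(2 + (-48*(-1/53) - 42*1/19))) = (21462 + 4538)/(256 + 14*(2 + (48/53 - 42/19))) = 26000/(256 + 14*(2 - 1314/1007)) = 26000/(256 + 14*(700/1007)) = 26000/(256 + 9800/1007) = 26000/(267592/1007) = 26000*(1007/267592) = 251750/2573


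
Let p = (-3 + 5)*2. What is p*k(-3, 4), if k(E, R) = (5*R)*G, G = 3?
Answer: 240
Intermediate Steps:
k(E, R) = 15*R (k(E, R) = (5*R)*3 = 15*R)
p = 4 (p = 2*2 = 4)
p*k(-3, 4) = 4*(15*4) = 4*60 = 240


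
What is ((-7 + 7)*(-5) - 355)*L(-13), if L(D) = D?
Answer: 4615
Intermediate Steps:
((-7 + 7)*(-5) - 355)*L(-13) = ((-7 + 7)*(-5) - 355)*(-13) = (0*(-5) - 355)*(-13) = (0 - 355)*(-13) = -355*(-13) = 4615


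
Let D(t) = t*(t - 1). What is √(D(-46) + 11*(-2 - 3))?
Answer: 7*√43 ≈ 45.902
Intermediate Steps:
D(t) = t*(-1 + t)
√(D(-46) + 11*(-2 - 3)) = √(-46*(-1 - 46) + 11*(-2 - 3)) = √(-46*(-47) + 11*(-5)) = √(2162 - 55) = √2107 = 7*√43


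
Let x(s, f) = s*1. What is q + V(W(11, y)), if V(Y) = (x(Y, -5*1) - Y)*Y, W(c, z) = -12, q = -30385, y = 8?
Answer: -30385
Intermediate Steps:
x(s, f) = s
V(Y) = 0 (V(Y) = (Y - Y)*Y = 0*Y = 0)
q + V(W(11, y)) = -30385 + 0 = -30385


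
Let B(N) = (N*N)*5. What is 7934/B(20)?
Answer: 3967/1000 ≈ 3.9670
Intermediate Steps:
B(N) = 5*N**2 (B(N) = N**2*5 = 5*N**2)
7934/B(20) = 7934/((5*20**2)) = 7934/((5*400)) = 7934/2000 = 7934*(1/2000) = 3967/1000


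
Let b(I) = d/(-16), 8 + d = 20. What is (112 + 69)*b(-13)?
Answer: -543/4 ≈ -135.75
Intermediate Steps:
d = 12 (d = -8 + 20 = 12)
b(I) = -3/4 (b(I) = 12/(-16) = 12*(-1/16) = -3/4)
(112 + 69)*b(-13) = (112 + 69)*(-3/4) = 181*(-3/4) = -543/4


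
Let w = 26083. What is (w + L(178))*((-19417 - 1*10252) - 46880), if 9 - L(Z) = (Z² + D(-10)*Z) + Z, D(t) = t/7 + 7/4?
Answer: 6244943969/14 ≈ 4.4607e+8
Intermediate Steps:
D(t) = 7/4 + t/7 (D(t) = t*(⅐) + 7*(¼) = t/7 + 7/4 = 7/4 + t/7)
L(Z) = 9 - Z² - 37*Z/28 (L(Z) = 9 - ((Z² + (7/4 + (⅐)*(-10))*Z) + Z) = 9 - ((Z² + (7/4 - 10/7)*Z) + Z) = 9 - ((Z² + 9*Z/28) + Z) = 9 - (Z² + 37*Z/28) = 9 + (-Z² - 37*Z/28) = 9 - Z² - 37*Z/28)
(w + L(178))*((-19417 - 1*10252) - 46880) = (26083 + (9 - 1*178² - 37/28*178))*((-19417 - 1*10252) - 46880) = (26083 + (9 - 1*31684 - 3293/14))*((-19417 - 10252) - 46880) = (26083 + (9 - 31684 - 3293/14))*(-29669 - 46880) = (26083 - 446743/14)*(-76549) = -81581/14*(-76549) = 6244943969/14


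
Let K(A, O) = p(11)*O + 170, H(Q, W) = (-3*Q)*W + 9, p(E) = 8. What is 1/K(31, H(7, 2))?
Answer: -1/94 ≈ -0.010638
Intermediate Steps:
H(Q, W) = 9 - 3*Q*W (H(Q, W) = -3*Q*W + 9 = 9 - 3*Q*W)
K(A, O) = 170 + 8*O (K(A, O) = 8*O + 170 = 170 + 8*O)
1/K(31, H(7, 2)) = 1/(170 + 8*(9 - 3*7*2)) = 1/(170 + 8*(9 - 42)) = 1/(170 + 8*(-33)) = 1/(170 - 264) = 1/(-94) = -1/94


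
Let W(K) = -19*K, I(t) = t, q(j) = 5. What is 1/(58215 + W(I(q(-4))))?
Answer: 1/58120 ≈ 1.7206e-5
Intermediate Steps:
1/(58215 + W(I(q(-4)))) = 1/(58215 - 19*5) = 1/(58215 - 95) = 1/58120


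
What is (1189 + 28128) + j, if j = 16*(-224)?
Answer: 25733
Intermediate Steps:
j = -3584
(1189 + 28128) + j = (1189 + 28128) - 3584 = 29317 - 3584 = 25733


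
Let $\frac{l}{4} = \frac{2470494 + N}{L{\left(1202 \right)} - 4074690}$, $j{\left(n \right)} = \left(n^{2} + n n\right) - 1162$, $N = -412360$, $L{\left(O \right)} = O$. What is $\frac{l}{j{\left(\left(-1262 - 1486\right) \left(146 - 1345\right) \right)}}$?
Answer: $- \frac{1029067}{11055497046435706156} \approx -9.3082 \cdot 10^{-14}$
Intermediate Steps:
$j{\left(n \right)} = -1162 + 2 n^{2}$ ($j{\left(n \right)} = \left(n^{2} + n^{2}\right) - 1162 = 2 n^{2} - 1162 = -1162 + 2 n^{2}$)
$l = - \frac{1029067}{509186}$ ($l = 4 \frac{2470494 - 412360}{1202 - 4074690} = 4 \frac{2058134}{-4073488} = 4 \cdot 2058134 \left(- \frac{1}{4073488}\right) = 4 \left(- \frac{1029067}{2036744}\right) = - \frac{1029067}{509186} \approx -2.021$)
$\frac{l}{j{\left(\left(-1262 - 1486\right) \left(146 - 1345\right) \right)}} = - \frac{1029067}{509186 \left(-1162 + 2 \left(\left(-1262 - 1486\right) \left(146 - 1345\right)\right)^{2}\right)} = - \frac{1029067}{509186 \left(-1162 + 2 \left(\left(-2748\right) \left(-1199\right)\right)^{2}\right)} = - \frac{1029067}{509186 \left(-1162 + 2 \cdot 3294852^{2}\right)} = - \frac{1029067}{509186 \left(-1162 + 2 \cdot 10856049701904\right)} = - \frac{1029067}{509186 \left(-1162 + 21712099403808\right)} = - \frac{1029067}{509186 \cdot 21712099402646} = \left(- \frac{1029067}{509186}\right) \frac{1}{21712099402646} = - \frac{1029067}{11055497046435706156}$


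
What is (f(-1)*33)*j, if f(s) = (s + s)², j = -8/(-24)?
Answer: 44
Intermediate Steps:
j = ⅓ (j = -8*(-1)/24 = -1*(-⅓) = ⅓ ≈ 0.33333)
f(s) = 4*s² (f(s) = (2*s)² = 4*s²)
(f(-1)*33)*j = ((4*(-1)²)*33)*(⅓) = ((4*1)*33)*(⅓) = (4*33)*(⅓) = 132*(⅓) = 44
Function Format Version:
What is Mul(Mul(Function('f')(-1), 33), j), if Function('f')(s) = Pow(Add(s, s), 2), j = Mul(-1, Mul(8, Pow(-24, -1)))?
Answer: 44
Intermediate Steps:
j = Rational(1, 3) (j = Mul(-1, Mul(8, Rational(-1, 24))) = Mul(-1, Rational(-1, 3)) = Rational(1, 3) ≈ 0.33333)
Function('f')(s) = Mul(4, Pow(s, 2)) (Function('f')(s) = Pow(Mul(2, s), 2) = Mul(4, Pow(s, 2)))
Mul(Mul(Function('f')(-1), 33), j) = Mul(Mul(Mul(4, Pow(-1, 2)), 33), Rational(1, 3)) = Mul(Mul(Mul(4, 1), 33), Rational(1, 3)) = Mul(Mul(4, 33), Rational(1, 3)) = Mul(132, Rational(1, 3)) = 44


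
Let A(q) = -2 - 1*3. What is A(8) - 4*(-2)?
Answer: 3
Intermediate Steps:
A(q) = -5 (A(q) = -2 - 3 = -5)
A(8) - 4*(-2) = -5 - 4*(-2) = -5 + 8 = 3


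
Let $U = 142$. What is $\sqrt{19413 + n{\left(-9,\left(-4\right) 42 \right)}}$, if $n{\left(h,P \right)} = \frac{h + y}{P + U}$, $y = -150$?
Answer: $\frac{\sqrt{13127322}}{26} \approx 139.35$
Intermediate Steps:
$n{\left(h,P \right)} = \frac{-150 + h}{142 + P}$ ($n{\left(h,P \right)} = \frac{h - 150}{P + 142} = \frac{-150 + h}{142 + P}$)
$\sqrt{19413 + n{\left(-9,\left(-4\right) 42 \right)}} = \sqrt{19413 + \frac{-150 - 9}{142 - 168}} = \sqrt{19413 + \frac{1}{142 - 168} \left(-159\right)} = \sqrt{19413 + \frac{1}{-26} \left(-159\right)} = \sqrt{19413 - - \frac{159}{26}} = \sqrt{19413 + \frac{159}{26}} = \sqrt{\frac{504897}{26}} = \frac{\sqrt{13127322}}{26}$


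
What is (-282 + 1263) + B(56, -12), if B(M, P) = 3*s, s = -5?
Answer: 966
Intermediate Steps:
B(M, P) = -15 (B(M, P) = 3*(-5) = -15)
(-282 + 1263) + B(56, -12) = (-282 + 1263) - 15 = 981 - 15 = 966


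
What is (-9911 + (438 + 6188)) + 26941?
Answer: 23656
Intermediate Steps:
(-9911 + (438 + 6188)) + 26941 = (-9911 + 6626) + 26941 = -3285 + 26941 = 23656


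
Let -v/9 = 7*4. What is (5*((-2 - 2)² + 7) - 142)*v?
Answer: 6804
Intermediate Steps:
v = -252 (v = -63*4 = -9*28 = -252)
(5*((-2 - 2)² + 7) - 142)*v = (5*((-2 - 2)² + 7) - 142)*(-252) = (5*((-4)² + 7) - 142)*(-252) = (5*(16 + 7) - 142)*(-252) = (5*23 - 142)*(-252) = (115 - 142)*(-252) = -27*(-252) = 6804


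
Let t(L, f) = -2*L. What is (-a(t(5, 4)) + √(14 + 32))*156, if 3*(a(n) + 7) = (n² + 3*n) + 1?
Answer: -2600 + 156*√46 ≈ -1542.0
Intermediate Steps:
a(n) = -20/3 + n + n²/3 (a(n) = -7 + ((n² + 3*n) + 1)/3 = -7 + (1 + n² + 3*n)/3 = -7 + (⅓ + n + n²/3) = -20/3 + n + n²/3)
(-a(t(5, 4)) + √(14 + 32))*156 = (-(-20/3 - 2*5 + (-2*5)²/3) + √(14 + 32))*156 = (-(-20/3 - 10 + (⅓)*(-10)²) + √46)*156 = (-(-20/3 - 10 + (⅓)*100) + √46)*156 = (-(-20/3 - 10 + 100/3) + √46)*156 = (-1*50/3 + √46)*156 = (-50/3 + √46)*156 = -2600 + 156*√46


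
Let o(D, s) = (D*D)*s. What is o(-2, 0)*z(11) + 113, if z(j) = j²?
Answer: 113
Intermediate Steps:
o(D, s) = s*D² (o(D, s) = D²*s = s*D²)
o(-2, 0)*z(11) + 113 = (0*(-2)²)*11² + 113 = (0*4)*121 + 113 = 0*121 + 113 = 0 + 113 = 113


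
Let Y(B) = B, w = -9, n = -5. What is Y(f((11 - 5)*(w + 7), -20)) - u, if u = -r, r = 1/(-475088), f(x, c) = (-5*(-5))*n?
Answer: -59386001/475088 ≈ -125.00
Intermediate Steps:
f(x, c) = -125 (f(x, c) = -5*(-5)*(-5) = 25*(-5) = -125)
r = -1/475088 ≈ -2.1049e-6
u = 1/475088 (u = -1*(-1/475088) = 1/475088 ≈ 2.1049e-6)
Y(f((11 - 5)*(w + 7), -20)) - u = -125 - 1*1/475088 = -125 - 1/475088 = -59386001/475088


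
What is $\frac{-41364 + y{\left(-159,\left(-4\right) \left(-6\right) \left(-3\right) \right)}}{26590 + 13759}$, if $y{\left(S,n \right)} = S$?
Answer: $- \frac{41523}{40349} \approx -1.0291$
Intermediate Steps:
$\frac{-41364 + y{\left(-159,\left(-4\right) \left(-6\right) \left(-3\right) \right)}}{26590 + 13759} = \frac{-41364 - 159}{26590 + 13759} = - \frac{41523}{40349}$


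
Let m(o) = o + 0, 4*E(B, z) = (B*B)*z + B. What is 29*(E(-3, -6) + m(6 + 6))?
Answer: -261/4 ≈ -65.250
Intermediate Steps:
E(B, z) = B/4 + z*B**2/4 (E(B, z) = ((B*B)*z + B)/4 = (B**2*z + B)/4 = (z*B**2 + B)/4 = (B + z*B**2)/4 = B/4 + z*B**2/4)
m(o) = o
29*(E(-3, -6) + m(6 + 6)) = 29*((1/4)*(-3)*(1 - 3*(-6)) + (6 + 6)) = 29*((1/4)*(-3)*(1 + 18) + 12) = 29*((1/4)*(-3)*19 + 12) = 29*(-57/4 + 12) = 29*(-9/4) = -261/4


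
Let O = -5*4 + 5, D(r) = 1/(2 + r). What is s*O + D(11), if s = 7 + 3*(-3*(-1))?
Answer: -3119/13 ≈ -239.92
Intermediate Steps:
s = 16 (s = 7 + 3*3 = 7 + 9 = 16)
O = -15 (O = -20 + 5 = -15)
s*O + D(11) = 16*(-15) + 1/(2 + 11) = -240 + 1/13 = -3119/13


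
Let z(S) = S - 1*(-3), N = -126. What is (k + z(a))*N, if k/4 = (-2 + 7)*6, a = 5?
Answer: -16128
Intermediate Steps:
k = 120 (k = 4*((-2 + 7)*6) = 4*(5*6) = 4*30 = 120)
z(S) = 3 + S (z(S) = S + 3 = 3 + S)
(k + z(a))*N = (120 + (3 + 5))*(-126) = (120 + 8)*(-126) = 128*(-126) = -16128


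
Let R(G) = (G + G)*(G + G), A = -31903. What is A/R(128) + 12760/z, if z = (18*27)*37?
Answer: 131279807/589234176 ≈ 0.22280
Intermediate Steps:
R(G) = 4*G² (R(G) = (2*G)*(2*G) = 4*G²)
z = 17982 (z = 486*37 = 17982)
A/R(128) + 12760/z = -31903/(4*128²) + 12760/17982 = -31903/(4*16384) + 12760*(1/17982) = -31903/65536 + 6380/8991 = 131279807/589234176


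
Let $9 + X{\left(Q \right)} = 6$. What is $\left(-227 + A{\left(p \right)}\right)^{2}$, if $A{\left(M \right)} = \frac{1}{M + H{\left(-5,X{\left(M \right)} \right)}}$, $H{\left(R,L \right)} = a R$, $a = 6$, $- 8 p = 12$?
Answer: $\frac{204575809}{3969} \approx 51543.0$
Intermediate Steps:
$p = - \frac{3}{2}$ ($p = \left(- \frac{1}{8}\right) 12 = - \frac{3}{2} \approx -1.5$)
$X{\left(Q \right)} = -3$ ($X{\left(Q \right)} = -9 + 6 = -3$)
$H{\left(R,L \right)} = 6 R$
$A{\left(M \right)} = \frac{1}{-30 + M}$ ($A{\left(M \right)} = \frac{1}{M + 6 \left(-5\right)} = \frac{1}{M - 30} = \frac{1}{-30 + M}$)
$\left(-227 + A{\left(p \right)}\right)^{2} = \left(-227 + \frac{1}{-30 - \frac{3}{2}}\right)^{2} = \left(-227 + \frac{1}{- \frac{63}{2}}\right)^{2} = \left(-227 - \frac{2}{63}\right)^{2} = \left(- \frac{14303}{63}\right)^{2} = \frac{204575809}{3969}$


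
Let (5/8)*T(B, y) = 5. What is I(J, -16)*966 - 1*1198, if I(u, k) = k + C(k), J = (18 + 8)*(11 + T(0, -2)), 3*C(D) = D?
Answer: -21806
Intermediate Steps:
T(B, y) = 8 (T(B, y) = (8/5)*5 = 8)
C(D) = D/3
J = 494 (J = (18 + 8)*(11 + 8) = 26*19 = 494)
I(u, k) = 4*k/3 (I(u, k) = k + k/3 = 4*k/3)
I(J, -16)*966 - 1*1198 = ((4/3)*(-16))*966 - 1*1198 = -64/3*966 - 1198 = -20608 - 1198 = -21806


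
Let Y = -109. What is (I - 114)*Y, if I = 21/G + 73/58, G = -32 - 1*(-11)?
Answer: 719073/58 ≈ 12398.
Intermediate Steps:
G = -21 (G = -32 + 11 = -21)
I = 15/58 (I = 21/(-21) + 73/58 = 21*(-1/21) + 73*(1/58) = -1 + 73/58 = 15/58 ≈ 0.25862)
(I - 114)*Y = (15/58 - 114)*(-109) = -6597/58*(-109) = 719073/58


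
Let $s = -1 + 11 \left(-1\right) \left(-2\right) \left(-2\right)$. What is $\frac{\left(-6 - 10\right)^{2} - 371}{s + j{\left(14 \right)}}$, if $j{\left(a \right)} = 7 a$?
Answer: $- \frac{115}{53} \approx -2.1698$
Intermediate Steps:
$s = -45$ ($s = -1 + 11 \cdot 2 \left(-2\right) = -1 + 11 \left(-4\right) = -1 - 44 = -45$)
$\frac{\left(-6 - 10\right)^{2} - 371}{s + j{\left(14 \right)}} = \frac{\left(-6 - 10\right)^{2} - 371}{-45 + 7 \cdot 14} = \frac{\left(-16\right)^{2} - 371}{-45 + 98} = \frac{256 - 371}{53} = \left(-115\right) \frac{1}{53} = - \frac{115}{53}$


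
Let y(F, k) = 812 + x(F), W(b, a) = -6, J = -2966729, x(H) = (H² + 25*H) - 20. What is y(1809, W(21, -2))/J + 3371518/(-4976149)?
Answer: -26515720728824/14762885546621 ≈ -1.7961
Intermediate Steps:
x(H) = -20 + H² + 25*H
y(F, k) = 792 + F² + 25*F (y(F, k) = 812 + (-20 + F² + 25*F) = 792 + F² + 25*F)
y(1809, W(21, -2))/J + 3371518/(-4976149) = (792 + 1809² + 25*1809)/(-2966729) + 3371518/(-4976149) = (792 + 3272481 + 45225)*(-1/2966729) + 3371518*(-1/4976149) = 3318498*(-1/2966729) - 3371518/4976149 = -3318498/2966729 - 3371518/4976149 = -26515720728824/14762885546621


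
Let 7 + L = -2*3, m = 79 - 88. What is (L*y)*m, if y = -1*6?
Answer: -702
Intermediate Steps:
m = -9
L = -13 (L = -7 - 2*3 = -7 - 6 = -13)
y = -6
(L*y)*m = -13*(-6)*(-9) = 78*(-9) = -702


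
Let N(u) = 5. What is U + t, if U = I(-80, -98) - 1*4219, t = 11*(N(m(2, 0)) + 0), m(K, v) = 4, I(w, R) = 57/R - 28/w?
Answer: -4080947/980 ≈ -4164.2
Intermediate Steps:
I(w, R) = -28/w + 57/R
t = 55 (t = 11*(5 + 0) = 11*5 = 55)
U = -4134847/980 (U = (-28/(-80) + 57/(-98)) - 1*4219 = (-28*(-1/80) + 57*(-1/98)) - 4219 = (7/20 - 57/98) - 4219 = -227/980 - 4219 = -4134847/980 ≈ -4219.2)
U + t = -4134847/980 + 55 = -4080947/980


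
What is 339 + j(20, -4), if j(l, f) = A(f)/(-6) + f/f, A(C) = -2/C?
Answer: 4079/12 ≈ 339.92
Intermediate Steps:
j(l, f) = 1 + 1/(3*f) (j(l, f) = -2/f/(-6) + f/f = -2/f*(-⅙) + 1 = 1/(3*f) + 1 = 1 + 1/(3*f))
339 + j(20, -4) = 339 + (⅓ - 4)/(-4) = 339 - ¼*(-11/3) = 339 + 11/12 = 4079/12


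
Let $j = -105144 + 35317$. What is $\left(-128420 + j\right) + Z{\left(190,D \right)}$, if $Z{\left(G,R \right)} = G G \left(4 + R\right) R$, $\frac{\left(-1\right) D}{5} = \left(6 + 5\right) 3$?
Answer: $958798253$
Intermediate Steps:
$D = -165$ ($D = - 5 \left(6 + 5\right) 3 = - 5 \cdot 11 \cdot 3 = \left(-5\right) 33 = -165$)
$j = -69827$
$Z{\left(G,R \right)} = R G^{2} \left(4 + R\right)$ ($Z{\left(G,R \right)} = G^{2} R \left(4 + R\right) = R G^{2} \left(4 + R\right)$)
$\left(-128420 + j\right) + Z{\left(190,D \right)} = \left(-128420 - 69827\right) - 165 \cdot 190^{2} \left(4 - 165\right) = -198247 - 5956500 \left(-161\right) = -198247 + 958996500 = 958798253$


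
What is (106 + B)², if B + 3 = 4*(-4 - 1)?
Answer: 6889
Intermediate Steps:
B = -23 (B = -3 + 4*(-4 - 1) = -3 + 4*(-5) = -3 - 20 = -23)
(106 + B)² = (106 - 23)² = 83² = 6889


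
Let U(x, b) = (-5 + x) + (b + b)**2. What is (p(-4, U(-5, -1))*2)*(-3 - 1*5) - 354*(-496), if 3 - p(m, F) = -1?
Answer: 175520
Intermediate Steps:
U(x, b) = -5 + x + 4*b**2 (U(x, b) = (-5 + x) + (2*b)**2 = (-5 + x) + 4*b**2 = -5 + x + 4*b**2)
p(m, F) = 4 (p(m, F) = 3 - 1*(-1) = 3 + 1 = 4)
(p(-4, U(-5, -1))*2)*(-3 - 1*5) - 354*(-496) = (4*2)*(-3 - 1*5) - 354*(-496) = 8*(-3 - 5) + 175584 = 8*(-8) + 175584 = -64 + 175584 = 175520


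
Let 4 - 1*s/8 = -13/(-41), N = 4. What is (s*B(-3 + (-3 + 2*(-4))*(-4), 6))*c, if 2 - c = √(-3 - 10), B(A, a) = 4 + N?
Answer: 19328/41 - 9664*I*√13/41 ≈ 471.41 - 849.85*I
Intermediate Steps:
B(A, a) = 8 (B(A, a) = 4 + 4 = 8)
c = 2 - I*√13 (c = 2 - √(-3 - 10) = 2 - √(-13) = 2 - I*√13 ≈ 2.0 - 3.6056*I)
s = 1208/41 (s = 32 - (-104)/(-41) = 32 - (-104)*(-1)/41 = 32 - 8*13/41 = 32 - 104/41 = 1208/41 ≈ 29.463)
(s*B(-3 + (-3 + 2*(-4))*(-4), 6))*c = ((1208/41)*8)*(2 - I*√13) = 9664*(2 - I*√13)/41 = 19328/41 - 9664*I*√13/41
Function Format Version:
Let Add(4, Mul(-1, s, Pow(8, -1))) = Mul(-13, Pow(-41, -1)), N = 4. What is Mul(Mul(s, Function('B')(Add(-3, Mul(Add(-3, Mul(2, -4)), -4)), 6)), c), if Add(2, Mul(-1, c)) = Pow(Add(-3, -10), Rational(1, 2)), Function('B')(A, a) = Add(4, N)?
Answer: Add(Rational(19328, 41), Mul(Rational(-9664, 41), I, Pow(13, Rational(1, 2)))) ≈ Add(471.41, Mul(-849.85, I))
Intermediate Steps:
Function('B')(A, a) = 8 (Function('B')(A, a) = Add(4, 4) = 8)
c = Add(2, Mul(-1, I, Pow(13, Rational(1, 2)))) (c = Add(2, Mul(-1, Pow(Add(-3, -10), Rational(1, 2)))) = Add(2, Mul(-1, Pow(-13, Rational(1, 2)))) = Add(2, Mul(-1, Mul(I, Pow(13, Rational(1, 2))))) = Add(2, Mul(-1, I, Pow(13, Rational(1, 2)))) ≈ Add(2.0000, Mul(-3.6056, I)))
s = Rational(1208, 41) (s = Add(32, Mul(-8, Mul(-13, Pow(-41, -1)))) = Add(32, Mul(-8, Mul(-13, Rational(-1, 41)))) = Add(32, Mul(-8, Rational(13, 41))) = Add(32, Rational(-104, 41)) = Rational(1208, 41) ≈ 29.463)
Mul(Mul(s, Function('B')(Add(-3, Mul(Add(-3, Mul(2, -4)), -4)), 6)), c) = Mul(Mul(Rational(1208, 41), 8), Add(2, Mul(-1, I, Pow(13, Rational(1, 2))))) = Mul(Rational(9664, 41), Add(2, Mul(-1, I, Pow(13, Rational(1, 2))))) = Add(Rational(19328, 41), Mul(Rational(-9664, 41), I, Pow(13, Rational(1, 2))))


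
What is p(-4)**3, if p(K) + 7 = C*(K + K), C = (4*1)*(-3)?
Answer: 704969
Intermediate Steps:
C = -12 (C = 4*(-3) = -12)
p(K) = -7 - 24*K (p(K) = -7 - 12*(K + K) = -7 - 24*K)
p(-4)**3 = (-7 - 24*(-4))**3 = (-7 + 96)**3 = 89**3 = 704969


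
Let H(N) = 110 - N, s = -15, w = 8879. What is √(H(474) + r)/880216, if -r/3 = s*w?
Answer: √399191/880216 ≈ 0.00071780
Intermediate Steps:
r = 399555 (r = -(-45)*8879 = -3*(-133185) = 399555)
√(H(474) + r)/880216 = √((110 - 1*474) + 399555)/880216 = √((110 - 474) + 399555)*(1/880216) = √(-364 + 399555)*(1/880216) = √399191*(1/880216) = √399191/880216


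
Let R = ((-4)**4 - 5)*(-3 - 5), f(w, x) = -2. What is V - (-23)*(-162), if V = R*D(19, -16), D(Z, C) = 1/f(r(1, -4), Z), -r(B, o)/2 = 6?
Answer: -2722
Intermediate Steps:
r(B, o) = -12 (r(B, o) = -2*6 = -12)
D(Z, C) = -1/2 (D(Z, C) = 1/(-2) = -1/2)
R = -2008 (R = (256 - 5)*(-8) = 251*(-8) = -2008)
V = 1004 (V = -2008*(-1/2) = 1004)
V - (-23)*(-162) = 1004 - (-23)*(-162) = 1004 - 1*3726 = 1004 - 3726 = -2722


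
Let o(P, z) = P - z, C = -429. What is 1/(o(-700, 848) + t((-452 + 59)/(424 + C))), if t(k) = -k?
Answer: -5/8133 ≈ -0.00061478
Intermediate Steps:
1/(o(-700, 848) + t((-452 + 59)/(424 + C))) = 1/((-700 - 1*848) - (-452 + 59)/(424 - 429)) = 1/((-700 - 848) - (-393)/(-5)) = 1/(-1548 - (-393)*(-1)/5) = 1/(-1548 - 1*393/5) = 1/(-1548 - 393/5) = 1/(-8133/5) = -5/8133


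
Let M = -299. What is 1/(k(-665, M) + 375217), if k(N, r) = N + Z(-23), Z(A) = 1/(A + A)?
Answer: 46/17229391 ≈ 2.6699e-6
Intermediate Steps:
Z(A) = 1/(2*A)
k(N, r) = -1/46 + N (k(N, r) = N + (1/2)/(-23) = N + (1/2)*(-1/23) = N - 1/46 = -1/46 + N)
1/(k(-665, M) + 375217) = 1/((-1/46 - 665) + 375217) = 1/(-30591/46 + 375217) = 1/(17229391/46) = 46/17229391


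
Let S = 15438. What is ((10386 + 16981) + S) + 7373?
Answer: 50178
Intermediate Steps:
((10386 + 16981) + S) + 7373 = ((10386 + 16981) + 15438) + 7373 = (27367 + 15438) + 7373 = 42805 + 7373 = 50178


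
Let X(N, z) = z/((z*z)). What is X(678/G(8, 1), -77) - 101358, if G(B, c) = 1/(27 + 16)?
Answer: -7804567/77 ≈ -1.0136e+5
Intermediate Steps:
G(B, c) = 1/43
X(N, z) = 1/z (X(N, z) = z/(z²) = z/z² = 1/z)
X(678/G(8, 1), -77) - 101358 = 1/(-77) - 101358 = -1/77 - 101358 = -7804567/77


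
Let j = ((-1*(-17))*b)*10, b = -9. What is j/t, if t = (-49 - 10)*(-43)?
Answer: -1530/2537 ≈ -0.60307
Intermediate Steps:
j = -1530 (j = (-1*(-17)*(-9))*10 = (17*(-9))*10 = -153*10 = -1530)
t = 2537 (t = -59*(-43) = 2537)
j/t = -1530/2537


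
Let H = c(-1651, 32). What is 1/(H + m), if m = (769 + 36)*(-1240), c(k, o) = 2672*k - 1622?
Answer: -1/5411294 ≈ -1.8480e-7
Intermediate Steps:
c(k, o) = -1622 + 2672*k
H = -4413094 (H = -1622 + 2672*(-1651) = -1622 - 4411472 = -4413094)
m = -998200 (m = 805*(-1240) = -998200)
1/(H + m) = 1/(-4413094 - 998200) = 1/(-5411294) = -1/5411294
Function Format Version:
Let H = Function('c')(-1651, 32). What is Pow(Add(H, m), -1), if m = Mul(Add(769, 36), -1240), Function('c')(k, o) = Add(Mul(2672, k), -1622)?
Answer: Rational(-1, 5411294) ≈ -1.8480e-7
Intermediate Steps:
Function('c')(k, o) = Add(-1622, Mul(2672, k))
H = -4413094 (H = Add(-1622, Mul(2672, -1651)) = Add(-1622, -4411472) = -4413094)
m = -998200 (m = Mul(805, -1240) = -998200)
Pow(Add(H, m), -1) = Pow(Add(-4413094, -998200), -1) = Pow(-5411294, -1) = Rational(-1, 5411294)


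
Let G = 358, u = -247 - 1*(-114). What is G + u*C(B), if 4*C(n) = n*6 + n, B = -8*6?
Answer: 11530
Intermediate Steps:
u = -133 (u = -247 + 114 = -133)
B = -48
C(n) = 7*n/4 (C(n) = (n*6 + n)/4 = (6*n + n)/4 = (7*n)/4 = 7*n/4)
G + u*C(B) = 358 - 931*(-48)/4 = 358 - 133*(-84) = 358 + 11172 = 11530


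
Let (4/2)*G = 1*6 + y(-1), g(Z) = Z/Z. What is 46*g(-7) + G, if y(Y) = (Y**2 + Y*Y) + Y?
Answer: 99/2 ≈ 49.500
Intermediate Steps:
y(Y) = Y + 2*Y**2 (y(Y) = (Y**2 + Y**2) + Y = 2*Y**2 + Y = Y + 2*Y**2)
g(Z) = 1
G = 7/2 (G = (1*6 - (1 + 2*(-1)))/2 = (6 - (1 - 2))/2 = (6 - 1*(-1))/2 = (6 + 1)/2 = (1/2)*7 = 7/2 ≈ 3.5000)
46*g(-7) + G = 46*1 + 7/2 = 46 + 7/2 = 99/2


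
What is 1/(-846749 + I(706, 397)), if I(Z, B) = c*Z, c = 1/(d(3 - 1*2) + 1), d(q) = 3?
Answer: -2/1693145 ≈ -1.1812e-6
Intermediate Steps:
c = ¼ (c = 1/(3 + 1) = 1/4 = ¼ ≈ 0.25000)
I(Z, B) = Z/4
1/(-846749 + I(706, 397)) = 1/(-846749 + (¼)*706) = 1/(-846749 + 353/2) = 1/(-1693145/2) = -2/1693145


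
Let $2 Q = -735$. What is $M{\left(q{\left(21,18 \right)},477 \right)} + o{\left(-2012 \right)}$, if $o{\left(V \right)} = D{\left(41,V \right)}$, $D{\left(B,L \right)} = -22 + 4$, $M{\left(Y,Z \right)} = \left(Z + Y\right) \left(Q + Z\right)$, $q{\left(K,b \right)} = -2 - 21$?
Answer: $49695$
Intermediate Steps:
$Q = - \frac{735}{2}$ ($Q = \frac{1}{2} \left(-735\right) = - \frac{735}{2} \approx -367.5$)
$q{\left(K,b \right)} = -23$ ($q{\left(K,b \right)} = -2 - 21 = -23$)
$M{\left(Y,Z \right)} = \left(- \frac{735}{2} + Z\right) \left(Y + Z\right)$ ($M{\left(Y,Z \right)} = \left(Z + Y\right) \left(- \frac{735}{2} + Z\right) = \left(Y + Z\right) \left(- \frac{735}{2} + Z\right) = \left(- \frac{735}{2} + Z\right) \left(Y + Z\right)$)
$D{\left(B,L \right)} = -18$
$o{\left(V \right)} = -18$
$M{\left(q{\left(21,18 \right)},477 \right)} + o{\left(-2012 \right)} = \left(477^{2} - - \frac{16905}{2} - \frac{350595}{2} - 10971\right) - 18 = \left(227529 + \frac{16905}{2} - \frac{350595}{2} - 10971\right) - 18 = 49713 - 18 = 49695$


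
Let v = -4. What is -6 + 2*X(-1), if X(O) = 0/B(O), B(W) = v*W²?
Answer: -6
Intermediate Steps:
B(W) = -4*W²
X(O) = 0 (X(O) = 0/((-4*O²)) = 0*(-1/(4*O²)) = 0)
-6 + 2*X(-1) = -6 + 2*0 = -6 + 0 = -6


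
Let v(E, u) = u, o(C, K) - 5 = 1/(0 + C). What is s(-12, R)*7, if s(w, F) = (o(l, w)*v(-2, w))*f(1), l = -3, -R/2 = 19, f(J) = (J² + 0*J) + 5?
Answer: -2352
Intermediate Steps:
f(J) = 5 + J² (f(J) = (J² + 0) + 5 = J² + 5 = 5 + J²)
R = -38 (R = -2*19 = -38)
o(C, K) = 5 + 1/C (o(C, K) = 5 + 1/(0 + C) = 5 + 1/C)
s(w, F) = 28*w (s(w, F) = ((5 + 1/(-3))*w)*(5 + 1²) = ((5 - ⅓)*w)*(5 + 1) = (14*w/3)*6 = 28*w)
s(-12, R)*7 = (28*(-12))*7 = -336*7 = -2352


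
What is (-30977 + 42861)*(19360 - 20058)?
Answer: -8295032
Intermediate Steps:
(-30977 + 42861)*(19360 - 20058) = 11884*(-698) = -8295032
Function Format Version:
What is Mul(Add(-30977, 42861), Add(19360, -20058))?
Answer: -8295032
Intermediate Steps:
Mul(Add(-30977, 42861), Add(19360, -20058)) = Mul(11884, -698) = -8295032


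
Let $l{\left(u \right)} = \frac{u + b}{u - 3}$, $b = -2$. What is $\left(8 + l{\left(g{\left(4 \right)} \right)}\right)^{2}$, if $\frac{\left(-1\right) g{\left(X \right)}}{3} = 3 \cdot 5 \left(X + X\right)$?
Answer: $\frac{10666756}{131769} \approx 80.95$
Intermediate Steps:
$g{\left(X \right)} = - 90 X$ ($g{\left(X \right)} = - 3 \cdot 3 \cdot 5 \left(X + X\right) = - 3 \cdot 15 \cdot 2 X = - 3 \cdot 30 X = - 90 X$)
$l{\left(u \right)} = \frac{-2 + u}{-3 + u}$ ($l{\left(u \right)} = \frac{u - 2}{u - 3} = \frac{-2 + u}{-3 + u}$)
$\left(8 + l{\left(g{\left(4 \right)} \right)}\right)^{2} = \left(8 + \frac{-2 - 360}{-3 - 360}\right)^{2} = \left(8 + \frac{1}{-363} \left(-362\right)\right)^{2} = \left(8 - - \frac{362}{363}\right)^{2} = \left(8 + \frac{362}{363}\right)^{2} = \left(\frac{3266}{363}\right)^{2} = \frac{10666756}{131769}$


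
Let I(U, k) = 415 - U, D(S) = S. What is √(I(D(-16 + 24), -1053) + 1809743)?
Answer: 5*√72406 ≈ 1345.4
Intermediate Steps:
√(I(D(-16 + 24), -1053) + 1809743) = √((415 - (-16 + 24)) + 1809743) = √((415 - 1*8) + 1809743) = √((415 - 8) + 1809743) = √(407 + 1809743) = √1810150 = 5*√72406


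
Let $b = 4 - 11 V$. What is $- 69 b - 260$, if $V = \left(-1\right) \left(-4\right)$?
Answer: $2500$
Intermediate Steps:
$V = 4$
$b = -40$ ($b = 4 - 44 = -40$)
$- 69 b - 260 = \left(-69\right) \left(-40\right) - 260 = 2760 - 260 = 2500$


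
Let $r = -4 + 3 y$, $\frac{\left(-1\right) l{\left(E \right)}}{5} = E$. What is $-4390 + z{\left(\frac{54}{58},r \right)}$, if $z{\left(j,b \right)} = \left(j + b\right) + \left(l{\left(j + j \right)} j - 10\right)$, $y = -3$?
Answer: $- \frac{3717840}{841} \approx -4420.7$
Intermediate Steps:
$l{\left(E \right)} = - 5 E$
$r = -13$ ($r = -4 + 3 \left(-3\right) = -4 - 9 = -13$)
$z{\left(j,b \right)} = -10 + b + j - 10 j^{2}$ ($z{\left(j,b \right)} = \left(j + b\right) + \left(- 5 \left(j + j\right) j - 10\right) = \left(b + j\right) + \left(- 5 \cdot 2 j j - 10\right) = \left(b + j\right) + \left(- 10 j j - 10\right) = \left(b + j\right) - \left(10 + 10 j^{2}\right) = -10 + b + j - 10 j^{2}$)
$-4390 + z{\left(\frac{54}{58},r \right)} = -4390 - \left(23 - \frac{27}{29} + \frac{7290}{841}\right) = -4390 - \left(\frac{640}{29} + \frac{7290}{841}\right) = -4390 - \frac{25850}{841} = - \frac{3717840}{841}$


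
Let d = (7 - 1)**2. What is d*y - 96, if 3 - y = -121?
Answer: 4368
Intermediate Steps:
y = 124 (y = 3 - 1*(-121) = 3 + 121 = 124)
d = 36 (d = 6**2 = 36)
d*y - 96 = 36*124 - 96 = 4464 - 96 = 4368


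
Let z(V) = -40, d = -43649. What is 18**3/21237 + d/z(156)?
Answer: 309069031/283160 ≈ 1091.5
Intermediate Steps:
18**3/21237 + d/z(156) = 18**3/21237 - 43649/(-40) = 5832*(1/21237) - 43649*(-1/40) = 1944/7079 + 43649/40 = 309069031/283160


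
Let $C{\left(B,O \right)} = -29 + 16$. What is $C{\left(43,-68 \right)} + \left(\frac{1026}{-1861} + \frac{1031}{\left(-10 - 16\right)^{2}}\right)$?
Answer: $- \frac{15129353}{1258036} \approx -12.026$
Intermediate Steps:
$C{\left(B,O \right)} = -13$
$C{\left(43,-68 \right)} + \left(\frac{1026}{-1861} + \frac{1031}{\left(-10 - 16\right)^{2}}\right) = -13 + \left(\frac{1026}{-1861} + \frac{1031}{\left(-10 - 16\right)^{2}}\right) = -13 + \left(1026 \left(- \frac{1}{1861}\right) + \frac{1031}{\left(-26\right)^{2}}\right) = -13 - \left(\frac{1026}{1861} - \frac{1031}{676}\right) = -13 + \left(- \frac{1026}{1861} + 1031 \cdot \frac{1}{676}\right) = -13 + \left(- \frac{1026}{1861} + \frac{1031}{676}\right) = -13 + \frac{1225115}{1258036} = - \frac{15129353}{1258036}$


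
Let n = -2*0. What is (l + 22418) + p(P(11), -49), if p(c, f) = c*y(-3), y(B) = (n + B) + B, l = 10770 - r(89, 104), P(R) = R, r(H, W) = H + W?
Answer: 32929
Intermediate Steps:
n = 0
l = 10577 (l = 10770 - (89 + 104) = 10770 - 1*193 = 10770 - 193 = 10577)
y(B) = 2*B (y(B) = (0 + B) + B = B + B = 2*B)
p(c, f) = -6*c (p(c, f) = c*(2*(-3)) = c*(-6) = -6*c)
(l + 22418) + p(P(11), -49) = (10577 + 22418) - 6*11 = 32995 - 66 = 32929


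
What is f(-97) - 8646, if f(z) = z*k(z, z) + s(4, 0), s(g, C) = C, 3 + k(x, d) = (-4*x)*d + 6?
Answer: 3641755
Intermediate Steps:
k(x, d) = 3 - 4*d*x (k(x, d) = -3 + ((-4*x)*d + 6) = -3 + (-4*d*x + 6) = -3 + (6 - 4*d*x) = 3 - 4*d*x)
f(z) = z*(3 - 4*z²) (f(z) = z*(3 - 4*z*z) + 0 = z*(3 - 4*z²) + 0 = z*(3 - 4*z²))
f(-97) - 8646 = -97*(3 - 4*(-97)²) - 8646 = -97*(3 - 4*9409) - 8646 = -97*(3 - 37636) - 8646 = -97*(-37633) - 8646 = 3650401 - 8646 = 3641755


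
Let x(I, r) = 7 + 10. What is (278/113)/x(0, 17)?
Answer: 278/1921 ≈ 0.14472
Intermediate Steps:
x(I, r) = 17
(278/113)/x(0, 17) = (278/113)/17 = (278*(1/113))*(1/17) = (278/113)*(1/17) = 278/1921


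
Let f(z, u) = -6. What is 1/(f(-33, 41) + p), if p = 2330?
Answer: 1/2324 ≈ 0.00043029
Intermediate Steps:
1/(f(-33, 41) + p) = 1/(-6 + 2330) = 1/2324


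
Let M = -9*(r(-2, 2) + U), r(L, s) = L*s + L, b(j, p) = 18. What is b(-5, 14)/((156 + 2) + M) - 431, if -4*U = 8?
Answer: -49556/115 ≈ -430.92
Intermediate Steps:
U = -2 (U = -1/4*8 = -2)
r(L, s) = L + L*s
M = 72 (M = -9*(-2*(1 + 2) - 2) = -9*(-2*3 - 2) = -9*(-6 - 2) = -9*(-8) = 72)
b(-5, 14)/((156 + 2) + M) - 431 = 18/((156 + 2) + 72) - 431 = 18/(158 + 72) - 431 = 18/230 - 431 = 18*(1/230) - 431 = 9/115 - 431 = -49556/115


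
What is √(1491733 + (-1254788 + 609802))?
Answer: 3*√94083 ≈ 920.19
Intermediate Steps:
√(1491733 + (-1254788 + 609802)) = √(1491733 - 644986) = √846747 = 3*√94083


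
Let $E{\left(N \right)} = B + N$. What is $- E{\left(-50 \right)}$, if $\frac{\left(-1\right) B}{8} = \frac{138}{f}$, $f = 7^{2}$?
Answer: $\frac{3554}{49} \approx 72.531$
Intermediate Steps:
$f = 49$
$B = - \frac{1104}{49}$ ($B = - 8 \cdot \frac{138}{49} = - 8 \cdot 138 \cdot \frac{1}{49} = \left(-8\right) \frac{138}{49} = - \frac{1104}{49} \approx -22.531$)
$E{\left(N \right)} = - \frac{1104}{49} + N$
$- E{\left(-50 \right)} = - (- \frac{1104}{49} - 50) = \left(-1\right) \left(- \frac{3554}{49}\right) = \frac{3554}{49}$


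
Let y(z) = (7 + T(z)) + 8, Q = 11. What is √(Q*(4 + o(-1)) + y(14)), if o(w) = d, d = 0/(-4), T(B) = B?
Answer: √73 ≈ 8.5440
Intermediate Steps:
d = 0 (d = 0*(-¼) = 0)
o(w) = 0
y(z) = 15 + z (y(z) = (7 + z) + 8 = 15 + z)
√(Q*(4 + o(-1)) + y(14)) = √(11*(4 + 0) + (15 + 14)) = √(11*4 + 29) = √(44 + 29) = √73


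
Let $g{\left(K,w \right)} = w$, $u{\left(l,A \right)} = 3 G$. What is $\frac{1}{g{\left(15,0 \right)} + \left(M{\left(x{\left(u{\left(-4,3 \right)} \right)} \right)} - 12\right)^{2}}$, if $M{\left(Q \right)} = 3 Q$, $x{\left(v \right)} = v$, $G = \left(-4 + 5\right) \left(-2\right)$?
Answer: $\frac{1}{900} \approx 0.0011111$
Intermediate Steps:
$G = -2$ ($G = 1 \left(-2\right) = -2$)
$u{\left(l,A \right)} = -6$ ($u{\left(l,A \right)} = 3 \left(-2\right) = -6$)
$\frac{1}{g{\left(15,0 \right)} + \left(M{\left(x{\left(u{\left(-4,3 \right)} \right)} \right)} - 12\right)^{2}} = \frac{1}{0 + \left(3 \left(-6\right) - 12\right)^{2}} = \frac{1}{0 + \left(-18 - 12\right)^{2}} = \frac{1}{0 + \left(-30\right)^{2}} = \frac{1}{0 + 900} = \frac{1}{900}$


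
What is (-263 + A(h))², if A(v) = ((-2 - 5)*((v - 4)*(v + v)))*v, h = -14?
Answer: 2413658641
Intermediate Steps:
A(v) = -14*v²*(-4 + v) (A(v) = (-7*(-4 + v)*2*v)*v = (-14*v*(-4 + v))*v = -14*v²*(-4 + v))
(-263 + A(h))² = (-263 + 14*(-14)²*(4 - 1*(-14)))² = (-263 + 14*196*(4 + 14))² = (-263 + 14*196*18)² = (-263 + 49392)² = 49129² = 2413658641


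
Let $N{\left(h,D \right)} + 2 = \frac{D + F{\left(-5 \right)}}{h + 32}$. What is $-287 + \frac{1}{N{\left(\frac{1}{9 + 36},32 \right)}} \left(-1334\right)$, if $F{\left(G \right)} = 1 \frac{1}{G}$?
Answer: $\frac{1505857}{1451} \approx 1037.8$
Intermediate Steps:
$F{\left(G \right)} = \frac{1}{G}$
$N{\left(h,D \right)} = -2 + \frac{- \frac{1}{5} + D}{32 + h}$ ($N{\left(h,D \right)} = -2 + \frac{D + \frac{1}{-5}}{h + 32} = -2 + \frac{D - \frac{1}{5}}{32 + h} = -2 + \frac{- \frac{1}{5} + D}{32 + h}$)
$-287 + \frac{1}{N{\left(\frac{1}{9 + 36},32 \right)}} \left(-1334\right) = -287 + \frac{1}{\frac{1}{32 + \frac{1}{9 + 36}} \left(- \frac{321}{5} + 32 - \frac{2}{9 + 36}\right)} \left(-1334\right) = -287 + \frac{1}{\frac{1}{32 + \frac{1}{45}} \left(- \frac{321}{5} + 32 - \frac{2}{45}\right)} \left(-1334\right) = -287 + \frac{1}{\frac{1}{\frac{1441}{45}} \left(- \frac{321}{5} + 32 - \frac{2}{45}\right)} \left(-1334\right) = -287 + \frac{1}{\frac{45}{1441} \left(- \frac{1451}{45}\right)} \left(-1334\right) = -287 + \frac{1}{- \frac{1451}{1441}} \left(-1334\right) = -287 - - \frac{1922294}{1451} = -287 + \frac{1922294}{1451} = \frac{1505857}{1451}$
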